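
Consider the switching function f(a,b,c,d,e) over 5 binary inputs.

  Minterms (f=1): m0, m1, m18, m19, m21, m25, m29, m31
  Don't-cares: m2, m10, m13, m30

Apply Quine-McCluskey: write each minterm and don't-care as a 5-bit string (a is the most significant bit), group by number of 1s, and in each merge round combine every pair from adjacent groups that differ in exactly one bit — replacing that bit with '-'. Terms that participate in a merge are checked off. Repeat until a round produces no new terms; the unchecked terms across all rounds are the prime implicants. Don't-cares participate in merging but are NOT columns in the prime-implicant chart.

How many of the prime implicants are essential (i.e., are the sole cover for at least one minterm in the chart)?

Round 0: 00000✓ 00001✓ 00010✓ 01010✓ 01101✓ 10010✓ 10011✓ 10101✓ 11001✓ 11101✓ 11110✓ 11111✓
Round 1: -0010 -1101 0-010 000-0 0000- 1-101 1001- 11-01 111-1 1111-
PIs = {-0010, -1101, 0-010, 000-0, 0000-, 1-101, 1001-, 11-01, 111-1, 1111-}
Coverage chart:
  m0: 000-0,0000-
  m1: 0000- ←essential
  m18: -0010,1001-
  m19: 1001- ←essential
  m21: 1-101 ←essential
  m25: 11-01 ←essential
  m29: -1101,1-101,11-01,111-1
  m31: 111-1,1111-
Essential: 0000-, 1-101, 1001-, 11-01

4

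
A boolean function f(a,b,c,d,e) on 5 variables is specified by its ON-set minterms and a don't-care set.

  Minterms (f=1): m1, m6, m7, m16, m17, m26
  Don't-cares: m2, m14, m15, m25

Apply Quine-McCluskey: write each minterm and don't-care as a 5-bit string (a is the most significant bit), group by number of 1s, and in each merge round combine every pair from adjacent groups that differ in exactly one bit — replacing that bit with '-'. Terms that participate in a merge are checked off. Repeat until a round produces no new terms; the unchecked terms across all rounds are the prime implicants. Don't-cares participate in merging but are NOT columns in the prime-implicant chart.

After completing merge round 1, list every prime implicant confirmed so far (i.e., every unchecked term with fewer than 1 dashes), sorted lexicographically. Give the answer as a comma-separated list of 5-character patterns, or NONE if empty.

11010

size-2^0 implicants → 00001(✓)  00010(✓)  00110(✓)  00111(✓)  01110(✓)  01111(✓)  10000(✓)  10001(✓)  11001(✓)  11010
size-2^1 implicants → -0001  0-110(✓)  0-111(✓)  00-10  0011-(✓)  0111-(✓)  1-001  1000-
size-2^2 implicants → 0-11-
Unchecked terms (primes): -0001, 0-11-, 00-10, 1-001, 1000-, 11010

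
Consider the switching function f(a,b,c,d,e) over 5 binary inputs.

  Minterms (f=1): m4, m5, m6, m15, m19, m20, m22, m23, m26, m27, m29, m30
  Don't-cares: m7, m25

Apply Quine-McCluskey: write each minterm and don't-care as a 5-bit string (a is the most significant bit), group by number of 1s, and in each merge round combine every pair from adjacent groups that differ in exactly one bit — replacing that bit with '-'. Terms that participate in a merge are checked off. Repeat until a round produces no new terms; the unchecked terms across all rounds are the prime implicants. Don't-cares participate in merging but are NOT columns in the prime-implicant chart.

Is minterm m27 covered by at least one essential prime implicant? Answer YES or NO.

NO

Round 0: 00100✓ 00101✓ 00110✓ 00111✓ 01111✓ 10011✓ 10100✓ 10110✓ 10111✓ 11001✓ 11010✓ 11011✓ 11101✓ 11110✓
Round 1: -0100✓ -0110✓ -0111✓ 0-111 001-0✓ 001-1✓ 0010-✓ 0011-✓ 1-011 1-110 10-11 101-0✓ 1011-✓ 11-01 11-10 110-1 1101-
Round 2: -01-0 -011- 001--
PIs = {-01-0, -011-, 0-111, 001--, 1-011, 1-110, 10-11, 11-01, 11-10, 110-1, 1101-}
Coverage chart:
  m4: -01-0,001--
  m5: 001-- ←essential
  m6: -01-0,-011-,001--
  m15: 0-111 ←essential
  m19: 1-011,10-11
  m20: -01-0 ←essential
  m22: -01-0,-011-,1-110
  m23: -011-,10-11
  m26: 11-10,1101-
  m27: 1-011,110-1,1101-
  m29: 11-01 ←essential
  m30: 1-110,11-10
Essential: -01-0, 0-111, 001--, 11-01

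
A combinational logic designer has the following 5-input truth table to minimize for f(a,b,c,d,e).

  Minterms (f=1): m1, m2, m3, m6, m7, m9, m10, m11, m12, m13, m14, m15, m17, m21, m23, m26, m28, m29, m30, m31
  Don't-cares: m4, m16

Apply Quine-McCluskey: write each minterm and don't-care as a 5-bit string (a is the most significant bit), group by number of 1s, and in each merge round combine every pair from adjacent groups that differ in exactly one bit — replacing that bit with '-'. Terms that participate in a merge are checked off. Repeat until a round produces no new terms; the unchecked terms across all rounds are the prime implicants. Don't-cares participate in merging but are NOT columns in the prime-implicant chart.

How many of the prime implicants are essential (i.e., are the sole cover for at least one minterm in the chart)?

3

[col 0] 00001*, 00010*, 00011*, 00100*, 00110*, 00111*, 01001*, 01010*, 01011*, 01100*, 01101*, 01110*, 01111*, 10000*, 10001*, 10101*, 10111*, 11010*, 11100*, 11101*, 11110*, 11111*
[col 1] -0001, -0111*, -1010*, -1100*, -1101*, -1110*, -1111*, 0-001*, 0-010*, 0-011*, 0-100*, 0-110*, 0-111*, 00-10*, 00-11*, 000-1*, 0001-*, 001-0*, 0011-*, 01-01*, 01-10*, 01-11*, 010-1*, 0101-*, 011-0*, 011-1*, 0110-*, 0111-*, 1-101*, 1-111*, 10-01, 1000-, 101-1*, 11-10*, 111-0*, 111-1*, 1110-*, 1111-*
[col 2] --111, -1-10, -11-0*, -11-1*, -110-*, -111-*, 0--10*, 0--11*, 0-0-1, 0-01-*, 0-1-0, 0-11-*, 00-1-*, 01--1, 01-1-*, 011--*, 1-1-1, 111--*
[col 3] -11--, 0--1-
Prime implicants: --111, -0001, -1-10, -11--, 0--1-, 0-0-1, 0-1-0, 01--1, 1-1-1, 10-01, 1000-
PI chart (minterm → PIs covering it):
  1 | -0001,0-0-1
  2 | 0--1-  (sole → essential)
  3 | 0--1-,0-0-1
  6 | 0--1-,0-1-0
  7 | --111,0--1-
  9 | 0-0-1,01--1
  10 | -1-10,0--1-
  11 | 0--1-,0-0-1,01--1
  12 | -11--,0-1-0
  13 | -11--,01--1
  14 | -1-10,-11--,0--1-,0-1-0
  15 | --111,-11--,0--1-,01--1
  17 | -0001,10-01,1000-
  21 | 1-1-1,10-01
  23 | --111,1-1-1
  26 | -1-10  (sole → essential)
  28 | -11--  (sole → essential)
  29 | -11--,1-1-1
  30 | -1-10,-11--
  31 | --111,-11--,1-1-1
Essential prime implicants: -1-10, -11--, 0--1-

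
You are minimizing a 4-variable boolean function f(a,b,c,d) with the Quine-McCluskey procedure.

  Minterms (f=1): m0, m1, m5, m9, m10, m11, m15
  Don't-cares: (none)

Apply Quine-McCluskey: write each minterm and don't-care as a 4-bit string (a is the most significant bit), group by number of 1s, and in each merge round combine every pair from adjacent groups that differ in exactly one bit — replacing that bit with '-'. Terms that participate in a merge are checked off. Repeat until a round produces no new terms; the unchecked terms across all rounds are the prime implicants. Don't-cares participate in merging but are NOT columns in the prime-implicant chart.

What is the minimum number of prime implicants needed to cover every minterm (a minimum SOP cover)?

5

Round 0: 0000✓ 0001✓ 0101✓ 1001✓ 1010✓ 1011✓ 1111✓
Round 1: -001 0-01 000- 1-11 10-1 101-
PIs = {-001, 0-01, 000-, 1-11, 10-1, 101-}
Coverage chart:
  m0: 000- ←essential
  m1: -001,0-01,000-
  m5: 0-01 ←essential
  m9: -001,10-1
  m10: 101- ←essential
  m11: 1-11,10-1,101-
  m15: 1-11 ←essential
Essential: 0-01, 000-, 1-11, 101-
Petrick residual → -001
Min cover (5 terms): b'c'd + a'c'd + a'b'c' + acd + ab'c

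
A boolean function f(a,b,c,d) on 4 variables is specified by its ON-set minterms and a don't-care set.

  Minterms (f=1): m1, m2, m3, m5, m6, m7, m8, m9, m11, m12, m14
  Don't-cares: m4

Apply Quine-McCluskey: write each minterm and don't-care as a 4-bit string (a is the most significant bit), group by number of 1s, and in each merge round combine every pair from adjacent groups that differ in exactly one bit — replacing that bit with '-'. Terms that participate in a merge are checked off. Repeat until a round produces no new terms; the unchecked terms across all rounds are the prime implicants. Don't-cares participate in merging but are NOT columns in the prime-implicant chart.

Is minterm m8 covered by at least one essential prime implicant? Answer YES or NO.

NO

size-2^0 implicants → 0001(✓)  0010(✓)  0011(✓)  0100(✓)  0101(✓)  0110(✓)  0111(✓)  1000(✓)  1001(✓)  1011(✓)  1100(✓)  1110(✓)
size-2^1 implicants → -001(✓)  -011(✓)  -100(✓)  -110(✓)  0-01(✓)  0-10(✓)  0-11(✓)  00-1(✓)  001-(✓)  01-0(✓)  01-1(✓)  010-(✓)  011-(✓)  1-00  10-1(✓)  100-  11-0(✓)
size-2^2 implicants → -0-1  -1-0  0--1  0-1-  01--
Unchecked terms (primes): -0-1, -1-0, 0--1, 0-1-, 01--, 1-00, 100-
Minterm coverage:
  m1 ⊆ -0-1,0--1
  m2 ⊆ 0-1- [E]
  m3 ⊆ -0-1,0--1,0-1-
  m5 ⊆ 0--1,01--
  m6 ⊆ -1-0,0-1-,01--
  m7 ⊆ 0--1,0-1-,01--
  m8 ⊆ 1-00,100-
  m9 ⊆ -0-1,100-
  m11 ⊆ -0-1 [E]
  m12 ⊆ -1-0,1-00
  m14 ⊆ -1-0 [E]
E = {-0-1, -1-0, 0-1-}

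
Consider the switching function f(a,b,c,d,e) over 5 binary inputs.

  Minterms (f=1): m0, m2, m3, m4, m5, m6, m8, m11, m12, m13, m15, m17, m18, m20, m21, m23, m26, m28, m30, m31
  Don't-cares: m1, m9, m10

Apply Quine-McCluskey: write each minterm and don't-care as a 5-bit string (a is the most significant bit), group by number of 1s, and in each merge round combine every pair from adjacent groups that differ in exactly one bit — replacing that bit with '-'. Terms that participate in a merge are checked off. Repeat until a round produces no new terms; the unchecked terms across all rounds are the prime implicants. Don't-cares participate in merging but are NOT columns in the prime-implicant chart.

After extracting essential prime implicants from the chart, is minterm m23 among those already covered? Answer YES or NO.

NO

Round 0: 00000✓ 00001✓ 00010✓ 00011✓ 00100✓ 00101✓ 00110✓ 01000✓ 01001✓ 01010✓ 01011✓ 01100✓ 01101✓ 01111✓ 10001✓ 10010✓ 10100✓ 10101✓ 10111✓ 11010✓ 11100✓ 11110✓ 11111✓
Round 1: -0001✓ -0010✓ -0100✓ -0101✓ -1010✓ -1100✓ -1111 0-000✓ 0-001✓ 0-010✓ 0-011✓ 0-100✓ 0-101✓ 00-00✓ 00-01✓ 00-10✓ 000-0✓ 000-1✓ 0000-✓ 0001-✓ 001-0✓ 0010-✓ 01-00✓ 01-01✓ 01-11✓ 010-0✓ 010-1✓ 0100-✓ 0101-✓ 011-1✓ 0110-✓ 1-010✓ 1-100✓ 1-111 10-01✓ 101-1 1010-✓ 11-10 111-0 1111-
Round 2: --010 --100 -0-01 -010- 0--00✓ 0--01✓ 0-0-0✓ 0-0-1✓ 0-00-✓ 0-01-✓ 0-10-✓ 00--0 00-0-✓ 000--✓ 01--1 01-0-✓ 010--✓
Round 3: 0--0- 0-0--
PIs = {--010, --100, -0-01, -010-, -1111, 0--0-, 0-0--, 00--0, 01--1, 1-111, 101-1, 11-10, 111-0, 1111-}
Coverage chart:
  m0: 0--0-,0-0--,00--0
  m2: --010,0-0--,00--0
  m3: 0-0-- ←essential
  m4: --100,-010-,0--0-,00--0
  m5: -0-01,-010-,0--0-
  m6: 00--0 ←essential
  m8: 0--0-,0-0--
  m11: 0-0--,01--1
  m12: --100,0--0-
  m13: 0--0-,01--1
  m15: -1111,01--1
  m17: -0-01 ←essential
  m18: --010 ←essential
  m20: --100,-010-
  m21: -0-01,-010-,101-1
  m23: 1-111,101-1
  m26: --010,11-10
  m28: --100,111-0
  m30: 11-10,111-0,1111-
  m31: -1111,1-111,1111-
Essential: --010, -0-01, 0-0--, 00--0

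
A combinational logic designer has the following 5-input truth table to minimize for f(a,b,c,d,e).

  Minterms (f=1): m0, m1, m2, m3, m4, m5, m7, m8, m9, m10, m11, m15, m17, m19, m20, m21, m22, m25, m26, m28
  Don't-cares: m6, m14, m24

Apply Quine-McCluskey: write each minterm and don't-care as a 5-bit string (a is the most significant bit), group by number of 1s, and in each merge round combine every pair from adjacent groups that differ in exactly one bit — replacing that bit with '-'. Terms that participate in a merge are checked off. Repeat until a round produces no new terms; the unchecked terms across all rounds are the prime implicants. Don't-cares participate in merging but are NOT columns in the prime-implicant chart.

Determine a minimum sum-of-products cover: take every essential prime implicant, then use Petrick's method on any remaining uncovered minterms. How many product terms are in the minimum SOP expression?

[col 0] 00000*, 00001*, 00010*, 00011*, 00100*, 00101*, 00110*, 00111*, 01000*, 01001*, 01010*, 01011*, 01110*, 01111*, 10001*, 10011*, 10100*, 10101*, 10110*, 11000*, 11001*, 11010*, 11100*
[col 1] -0001*, -0011*, -0100*, -0101*, -0110*, -1000*, -1001*, -1010*, 0-000*, 0-001*, 0-010*, 0-011*, 0-110*, 0-111*, 00-00*, 00-01*, 00-10*, 00-11*, 000-0*, 000-1*, 0000-*, 0001-*, 001-0*, 001-1*, 0010-*, 0011-*, 01-10*, 01-11*, 010-0*, 010-1*, 0100-*, 0101-*, 0111-*, 1-001*, 1-100, 10-01*, 100-1*, 101-0*, 1010-*, 11-00, 110-0*, 1100-*
[col 2] --001, -0-01, -00-1, -01-0, -010-, -10-0, -100-, 0--10*, 0--11*, 0-0-0*, 0-0-1*, 0-00-*, 0-01-*, 0-11-*, 00--0*, 00--1*, 00-0-*, 00-1-*, 000--*, 001--*, 01-1-*, 010--*
[col 3] 0--1-, 0-0--, 00---
Prime implicants: --001, -0-01, -00-1, -01-0, -010-, -10-0, -100-, 0--1-, 0-0--, 00---, 1-100, 11-00
PI chart (minterm → PIs covering it):
  0 | 0-0--,00---
  1 | --001,-0-01,-00-1,0-0--,00---
  2 | 0--1-,0-0--,00---
  3 | -00-1,0--1-,0-0--,00---
  4 | -01-0,-010-,00---
  5 | -0-01,-010-,00---
  7 | 0--1-,00---
  8 | -10-0,-100-,0-0--
  9 | --001,-100-,0-0--
  10 | -10-0,0--1-,0-0--
  11 | 0--1-,0-0--
  15 | 0--1-  (sole → essential)
  17 | --001,-0-01,-00-1
  19 | -00-1  (sole → essential)
  20 | -01-0,-010-,1-100
  21 | -0-01,-010-
  22 | -01-0  (sole → essential)
  25 | --001,-100-
  26 | -10-0  (sole → essential)
  28 | 1-100,11-00
Essential prime implicants: -00-1, -01-0, -10-0, 0--1-
Petrick residual → --001, -0-01, 0-0--, 1-100
Minimum SOP uses 8 PIs: c'd'e + b'd'e + b'c'e + b'ce' + bc'e' + a'd + a'c' + acd'e'

8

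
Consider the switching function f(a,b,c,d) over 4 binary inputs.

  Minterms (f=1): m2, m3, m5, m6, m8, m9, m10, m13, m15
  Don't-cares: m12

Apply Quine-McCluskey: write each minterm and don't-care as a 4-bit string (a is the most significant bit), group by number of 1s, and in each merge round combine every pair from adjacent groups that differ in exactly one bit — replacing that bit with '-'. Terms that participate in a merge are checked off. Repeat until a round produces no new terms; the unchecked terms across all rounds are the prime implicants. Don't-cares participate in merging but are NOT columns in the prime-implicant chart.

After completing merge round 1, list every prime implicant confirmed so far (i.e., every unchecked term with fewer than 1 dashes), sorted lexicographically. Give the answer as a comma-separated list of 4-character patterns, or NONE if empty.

NONE

[col 0] 0010*, 0011*, 0101*, 0110*, 1000*, 1001*, 1010*, 1100*, 1101*, 1111*
[col 1] -010, -101, 0-10, 001-, 1-00*, 1-01*, 10-0, 100-*, 11-1, 110-*
[col 2] 1-0-
Prime implicants: -010, -101, 0-10, 001-, 1-0-, 10-0, 11-1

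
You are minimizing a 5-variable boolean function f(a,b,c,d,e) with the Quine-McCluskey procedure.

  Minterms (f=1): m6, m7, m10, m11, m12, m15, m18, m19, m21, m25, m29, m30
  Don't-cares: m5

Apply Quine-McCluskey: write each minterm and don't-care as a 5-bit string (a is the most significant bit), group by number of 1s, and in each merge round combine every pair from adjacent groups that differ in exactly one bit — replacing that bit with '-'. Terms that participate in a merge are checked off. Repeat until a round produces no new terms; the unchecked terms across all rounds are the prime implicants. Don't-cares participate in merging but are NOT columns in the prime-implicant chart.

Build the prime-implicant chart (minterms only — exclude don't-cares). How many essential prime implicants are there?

6

size-2^0 implicants → 00101(✓)  00110(✓)  00111(✓)  01010(✓)  01011(✓)  01100  01111(✓)  10010(✓)  10011(✓)  10101(✓)  11001(✓)  11101(✓)  11110
size-2^1 implicants → -0101  0-111  001-1  0011-  01-11  0101-  1-101  1001-  11-01
Unchecked terms (primes): -0101, 0-111, 001-1, 0011-, 01-11, 0101-, 01100, 1-101, 1001-, 11-01, 11110
Minterm coverage:
  m6 ⊆ 0011- [E]
  m7 ⊆ 0-111,001-1,0011-
  m10 ⊆ 0101- [E]
  m11 ⊆ 01-11,0101-
  m12 ⊆ 01100 [E]
  m15 ⊆ 0-111,01-11
  m18 ⊆ 1001- [E]
  m19 ⊆ 1001- [E]
  m21 ⊆ -0101,1-101
  m25 ⊆ 11-01 [E]
  m29 ⊆ 1-101,11-01
  m30 ⊆ 11110 [E]
E = {0011-, 0101-, 01100, 1001-, 11-01, 11110}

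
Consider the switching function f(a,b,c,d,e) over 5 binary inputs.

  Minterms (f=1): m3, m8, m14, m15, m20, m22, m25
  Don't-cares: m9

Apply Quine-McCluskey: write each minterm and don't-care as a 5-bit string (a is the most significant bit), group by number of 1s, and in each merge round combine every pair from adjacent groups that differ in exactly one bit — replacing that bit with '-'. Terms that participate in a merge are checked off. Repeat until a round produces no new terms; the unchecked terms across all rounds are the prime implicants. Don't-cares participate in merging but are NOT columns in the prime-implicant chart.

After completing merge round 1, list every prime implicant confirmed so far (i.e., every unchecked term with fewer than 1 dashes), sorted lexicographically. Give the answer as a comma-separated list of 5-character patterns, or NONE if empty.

[col 0] 00011, 01000*, 01001*, 01110*, 01111*, 10100*, 10110*, 11001*
[col 1] -1001, 0100-, 0111-, 101-0
Prime implicants: -1001, 00011, 0100-, 0111-, 101-0

00011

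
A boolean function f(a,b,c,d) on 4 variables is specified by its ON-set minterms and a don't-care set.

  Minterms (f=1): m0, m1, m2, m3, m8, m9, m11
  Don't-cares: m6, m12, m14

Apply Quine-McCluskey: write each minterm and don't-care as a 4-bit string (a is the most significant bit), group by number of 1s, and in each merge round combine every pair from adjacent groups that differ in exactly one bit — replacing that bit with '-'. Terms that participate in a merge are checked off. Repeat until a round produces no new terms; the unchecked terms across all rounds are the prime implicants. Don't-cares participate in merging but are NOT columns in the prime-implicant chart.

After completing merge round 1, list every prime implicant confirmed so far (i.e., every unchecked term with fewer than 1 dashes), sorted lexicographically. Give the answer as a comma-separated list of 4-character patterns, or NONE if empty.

NONE

[col 0] 0000*, 0001*, 0010*, 0011*, 0110*, 1000*, 1001*, 1011*, 1100*, 1110*
[col 1] -000*, -001*, -011*, -110, 0-10, 00-0*, 00-1*, 000-*, 001-*, 1-00, 10-1*, 100-*, 11-0
[col 2] -0-1, -00-, 00--
Prime implicants: -0-1, -00-, -110, 0-10, 00--, 1-00, 11-0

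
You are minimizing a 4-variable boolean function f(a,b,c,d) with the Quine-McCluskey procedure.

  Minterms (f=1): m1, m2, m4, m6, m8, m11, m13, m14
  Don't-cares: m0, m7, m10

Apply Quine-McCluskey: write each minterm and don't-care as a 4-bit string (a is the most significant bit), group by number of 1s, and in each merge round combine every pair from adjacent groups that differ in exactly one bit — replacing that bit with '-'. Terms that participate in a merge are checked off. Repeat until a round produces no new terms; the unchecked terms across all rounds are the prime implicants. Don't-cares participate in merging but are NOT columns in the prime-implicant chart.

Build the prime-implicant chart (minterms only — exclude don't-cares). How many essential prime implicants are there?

[col 0] 0000*, 0001*, 0010*, 0100*, 0110*, 0111*, 1000*, 1010*, 1011*, 1101, 1110*
[col 1] -000*, -010*, -110*, 0-00*, 0-10*, 00-0*, 000-, 01-0*, 011-, 1-10*, 10-0*, 101-
[col 2] --10, -0-0, 0--0
Prime implicants: --10, -0-0, 0--0, 000-, 011-, 101-, 1101
PI chart (minterm → PIs covering it):
  1 | 000-  (sole → essential)
  2 | --10,-0-0,0--0
  4 | 0--0  (sole → essential)
  6 | --10,0--0,011-
  8 | -0-0  (sole → essential)
  11 | 101-  (sole → essential)
  13 | 1101  (sole → essential)
  14 | --10  (sole → essential)
Essential prime implicants: --10, -0-0, 0--0, 000-, 101-, 1101

6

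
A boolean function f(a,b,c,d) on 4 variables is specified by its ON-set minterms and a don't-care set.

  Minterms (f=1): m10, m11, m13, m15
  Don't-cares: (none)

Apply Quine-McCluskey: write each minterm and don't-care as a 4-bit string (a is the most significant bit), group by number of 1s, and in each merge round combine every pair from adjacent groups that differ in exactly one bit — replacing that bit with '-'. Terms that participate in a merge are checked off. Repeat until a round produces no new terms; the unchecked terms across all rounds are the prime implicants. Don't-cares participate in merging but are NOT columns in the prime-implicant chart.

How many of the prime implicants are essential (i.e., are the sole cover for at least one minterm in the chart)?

2

size-2^0 implicants → 1010(✓)  1011(✓)  1101(✓)  1111(✓)
size-2^1 implicants → 1-11  101-  11-1
Unchecked terms (primes): 1-11, 101-, 11-1
Minterm coverage:
  m10 ⊆ 101- [E]
  m11 ⊆ 1-11,101-
  m13 ⊆ 11-1 [E]
  m15 ⊆ 1-11,11-1
E = {101-, 11-1}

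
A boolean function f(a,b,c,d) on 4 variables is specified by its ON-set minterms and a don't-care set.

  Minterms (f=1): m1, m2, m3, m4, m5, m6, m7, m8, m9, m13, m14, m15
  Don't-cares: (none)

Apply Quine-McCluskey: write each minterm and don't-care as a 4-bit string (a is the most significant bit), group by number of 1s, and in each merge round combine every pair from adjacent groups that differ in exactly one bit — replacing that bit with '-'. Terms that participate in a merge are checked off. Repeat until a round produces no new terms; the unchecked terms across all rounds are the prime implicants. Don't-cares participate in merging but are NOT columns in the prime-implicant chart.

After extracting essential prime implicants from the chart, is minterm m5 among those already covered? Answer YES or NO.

YES

[col 0] 0001*, 0010*, 0011*, 0100*, 0101*, 0110*, 0111*, 1000*, 1001*, 1101*, 1110*, 1111*
[col 1] -001*, -101*, -110*, -111*, 0-01*, 0-10*, 0-11*, 00-1*, 001-*, 01-0*, 01-1*, 010-*, 011-*, 1-01*, 100-, 11-1*, 111-*
[col 2] --01, -1-1, -11-, 0--1, 0-1-, 01--
Prime implicants: --01, -1-1, -11-, 0--1, 0-1-, 01--, 100-
PI chart (minterm → PIs covering it):
  1 | --01,0--1
  2 | 0-1-  (sole → essential)
  3 | 0--1,0-1-
  4 | 01--  (sole → essential)
  5 | --01,-1-1,0--1,01--
  6 | -11-,0-1-,01--
  7 | -1-1,-11-,0--1,0-1-,01--
  8 | 100-  (sole → essential)
  9 | --01,100-
  13 | --01,-1-1
  14 | -11-  (sole → essential)
  15 | -1-1,-11-
Essential prime implicants: -11-, 0-1-, 01--, 100-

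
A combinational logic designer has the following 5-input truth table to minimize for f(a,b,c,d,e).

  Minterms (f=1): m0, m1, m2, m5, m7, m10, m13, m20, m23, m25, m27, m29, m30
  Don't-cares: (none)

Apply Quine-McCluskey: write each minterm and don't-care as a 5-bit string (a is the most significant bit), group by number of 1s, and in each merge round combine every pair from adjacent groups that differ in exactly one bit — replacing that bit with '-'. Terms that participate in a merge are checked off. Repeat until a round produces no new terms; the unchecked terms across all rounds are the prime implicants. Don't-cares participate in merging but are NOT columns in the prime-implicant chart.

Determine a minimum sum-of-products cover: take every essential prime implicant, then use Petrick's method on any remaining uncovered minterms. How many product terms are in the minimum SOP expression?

Round 0: 00000✓ 00001✓ 00010✓ 00101✓ 00111✓ 01010✓ 01101✓ 10100 10111✓ 11001✓ 11011✓ 11101✓ 11110
Round 1: -0111 -1101 0-010 0-101 00-01 000-0 0000- 001-1 11-01 110-1
PIs = {-0111, -1101, 0-010, 0-101, 00-01, 000-0, 0000-, 001-1, 10100, 11-01, 110-1, 11110}
Coverage chart:
  m0: 000-0,0000-
  m1: 00-01,0000-
  m2: 0-010,000-0
  m5: 0-101,00-01,001-1
  m7: -0111,001-1
  m10: 0-010 ←essential
  m13: -1101,0-101
  m20: 10100 ←essential
  m23: -0111 ←essential
  m25: 11-01,110-1
  m27: 110-1 ←essential
  m29: -1101,11-01
  m30: 11110 ←essential
Essential: -0111, 0-010, 10100, 110-1, 11110
Petrick residual → -1101, 0-101, 0000-
Min cover (8 terms): b'cde + bcd'e + a'c'de' + a'cd'e + a'b'c'd' + ab'cd'e' + abc'e + abcde'

8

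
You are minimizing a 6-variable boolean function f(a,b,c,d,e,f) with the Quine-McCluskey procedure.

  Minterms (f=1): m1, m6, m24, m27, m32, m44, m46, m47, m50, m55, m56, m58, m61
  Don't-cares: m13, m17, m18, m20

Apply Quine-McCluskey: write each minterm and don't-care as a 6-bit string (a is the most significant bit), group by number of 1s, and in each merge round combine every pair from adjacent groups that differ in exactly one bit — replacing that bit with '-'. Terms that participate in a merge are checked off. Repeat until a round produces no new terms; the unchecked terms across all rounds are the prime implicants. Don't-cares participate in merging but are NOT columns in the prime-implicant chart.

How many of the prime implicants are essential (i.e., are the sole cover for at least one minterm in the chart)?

9

size-2^0 implicants → 000001(✓)  000110  001101  010001(✓)  010010(✓)  010100  011000(✓)  011011  100000  101100(✓)  101110(✓)  101111(✓)  110010(✓)  110111  111000(✓)  111010(✓)  111101
size-2^1 implicants → -10010  -11000  0-0001  1011-0  10111-  11-010  1110-0
Unchecked terms (primes): -10010, -11000, 0-0001, 000110, 001101, 010100, 011011, 100000, 1011-0, 10111-, 11-010, 110111, 1110-0, 111101
Minterm coverage:
  m1 ⊆ 0-0001 [E]
  m6 ⊆ 000110 [E]
  m24 ⊆ -11000 [E]
  m27 ⊆ 011011 [E]
  m32 ⊆ 100000 [E]
  m44 ⊆ 1011-0 [E]
  m46 ⊆ 1011-0,10111-
  m47 ⊆ 10111- [E]
  m50 ⊆ -10010,11-010
  m55 ⊆ 110111 [E]
  m56 ⊆ -11000,1110-0
  m58 ⊆ 11-010,1110-0
  m61 ⊆ 111101 [E]
E = {-11000, 0-0001, 000110, 011011, 100000, 1011-0, 10111-, 110111, 111101}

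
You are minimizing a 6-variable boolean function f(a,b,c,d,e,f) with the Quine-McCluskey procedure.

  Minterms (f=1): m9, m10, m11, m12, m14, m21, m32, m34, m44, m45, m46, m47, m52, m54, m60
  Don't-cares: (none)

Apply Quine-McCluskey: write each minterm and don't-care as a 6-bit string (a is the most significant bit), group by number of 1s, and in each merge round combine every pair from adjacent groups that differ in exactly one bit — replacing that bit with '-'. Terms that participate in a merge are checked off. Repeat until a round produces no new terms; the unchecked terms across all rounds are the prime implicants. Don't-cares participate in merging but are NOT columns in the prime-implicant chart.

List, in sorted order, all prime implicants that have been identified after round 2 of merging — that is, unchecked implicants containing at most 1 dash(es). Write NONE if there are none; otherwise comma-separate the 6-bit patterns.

Round 0: 001001✓ 001010✓ 001011✓ 001100✓ 001110✓ 010101 100000✓ 100010✓ 101100✓ 101101✓ 101110✓ 101111✓ 110100✓ 110110✓ 111100✓
Round 1: -01100✓ -01110✓ 001-10 0010-1 00101- 0011-0✓ 1-1100 1000-0 1011-0✓ 1011-1✓ 10110-✓ 10111-✓ 11-100 1101-0
Round 2: -011-0 1011--
PIs = {-011-0, 001-10, 0010-1, 00101-, 010101, 1-1100, 1000-0, 1011--, 11-100, 1101-0}

001-10, 0010-1, 00101-, 010101, 1-1100, 1000-0, 11-100, 1101-0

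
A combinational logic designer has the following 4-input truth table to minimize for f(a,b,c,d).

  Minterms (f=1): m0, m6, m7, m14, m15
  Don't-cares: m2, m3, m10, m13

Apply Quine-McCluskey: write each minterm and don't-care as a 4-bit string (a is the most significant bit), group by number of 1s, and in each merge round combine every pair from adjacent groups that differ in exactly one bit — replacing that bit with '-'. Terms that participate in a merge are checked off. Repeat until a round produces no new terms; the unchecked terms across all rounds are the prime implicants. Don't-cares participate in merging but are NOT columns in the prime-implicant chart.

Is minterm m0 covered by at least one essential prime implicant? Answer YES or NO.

YES

[col 0] 0000*, 0010*, 0011*, 0110*, 0111*, 1010*, 1101*, 1110*, 1111*
[col 1] -010*, -110*, -111*, 0-10*, 0-11*, 00-0, 001-*, 011-*, 1-10*, 11-1, 111-*
[col 2] --10, -11-, 0-1-
Prime implicants: --10, -11-, 0-1-, 00-0, 11-1
PI chart (minterm → PIs covering it):
  0 | 00-0  (sole → essential)
  6 | --10,-11-,0-1-
  7 | -11-,0-1-
  14 | --10,-11-
  15 | -11-,11-1
Essential prime implicants: 00-0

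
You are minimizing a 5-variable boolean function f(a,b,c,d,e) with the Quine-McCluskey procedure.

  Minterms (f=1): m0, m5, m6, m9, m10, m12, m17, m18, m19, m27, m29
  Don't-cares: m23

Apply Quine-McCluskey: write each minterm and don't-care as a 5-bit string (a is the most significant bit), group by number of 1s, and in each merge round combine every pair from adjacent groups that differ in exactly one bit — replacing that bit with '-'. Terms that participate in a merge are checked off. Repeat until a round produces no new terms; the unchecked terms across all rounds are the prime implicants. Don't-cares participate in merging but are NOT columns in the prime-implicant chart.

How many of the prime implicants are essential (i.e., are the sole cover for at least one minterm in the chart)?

[col 0] 00000, 00101, 00110, 01001, 01010, 01100, 10001*, 10010*, 10011*, 10111*, 11011*, 11101
[col 1] 1-011, 10-11, 100-1, 1001-
Prime implicants: 00000, 00101, 00110, 01001, 01010, 01100, 1-011, 10-11, 100-1, 1001-, 11101
PI chart (minterm → PIs covering it):
  0 | 00000  (sole → essential)
  5 | 00101  (sole → essential)
  6 | 00110  (sole → essential)
  9 | 01001  (sole → essential)
  10 | 01010  (sole → essential)
  12 | 01100  (sole → essential)
  17 | 100-1  (sole → essential)
  18 | 1001-  (sole → essential)
  19 | 1-011,10-11,100-1,1001-
  27 | 1-011  (sole → essential)
  29 | 11101  (sole → essential)
Essential prime implicants: 00000, 00101, 00110, 01001, 01010, 01100, 1-011, 100-1, 1001-, 11101

10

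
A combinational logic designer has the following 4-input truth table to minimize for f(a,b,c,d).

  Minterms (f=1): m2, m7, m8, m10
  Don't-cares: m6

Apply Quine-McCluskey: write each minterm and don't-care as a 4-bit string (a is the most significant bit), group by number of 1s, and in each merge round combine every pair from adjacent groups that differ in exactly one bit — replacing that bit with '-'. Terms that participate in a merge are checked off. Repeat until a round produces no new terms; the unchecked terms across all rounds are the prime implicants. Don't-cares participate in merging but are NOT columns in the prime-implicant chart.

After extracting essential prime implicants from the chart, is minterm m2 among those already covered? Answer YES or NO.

NO

Round 0: 0010✓ 0110✓ 0111✓ 1000✓ 1010✓
Round 1: -010 0-10 011- 10-0
PIs = {-010, 0-10, 011-, 10-0}
Coverage chart:
  m2: -010,0-10
  m7: 011- ←essential
  m8: 10-0 ←essential
  m10: -010,10-0
Essential: 011-, 10-0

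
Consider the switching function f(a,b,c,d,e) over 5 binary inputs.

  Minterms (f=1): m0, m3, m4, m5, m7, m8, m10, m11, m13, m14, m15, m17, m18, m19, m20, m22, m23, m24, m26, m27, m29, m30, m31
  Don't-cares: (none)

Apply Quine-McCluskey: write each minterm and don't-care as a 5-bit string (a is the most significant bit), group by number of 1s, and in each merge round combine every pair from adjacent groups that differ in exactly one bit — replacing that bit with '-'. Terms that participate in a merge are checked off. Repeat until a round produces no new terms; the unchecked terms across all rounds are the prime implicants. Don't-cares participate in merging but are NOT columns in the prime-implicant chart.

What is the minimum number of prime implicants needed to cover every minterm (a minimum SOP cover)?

size-2^0 implicants → 00000(✓)  00011(✓)  00100(✓)  00101(✓)  00111(✓)  01000(✓)  01010(✓)  01011(✓)  01101(✓)  01110(✓)  01111(✓)  10001(✓)  10010(✓)  10011(✓)  10100(✓)  10110(✓)  10111(✓)  11000(✓)  11010(✓)  11011(✓)  11101(✓)  11110(✓)  11111(✓)
size-2^1 implicants → -0011(✓)  -0100  -0111(✓)  -1000(✓)  -1010(✓)  -1011(✓)  -1101(✓)  -1110(✓)  -1111(✓)  0-000  0-011(✓)  0-101(✓)  0-111(✓)  00-00  00-11(✓)  001-1(✓)  0010-  01-10(✓)  01-11(✓)  010-0(✓)  0101-(✓)  011-1(✓)  0111-(✓)  1-010(✓)  1-011(✓)  1-110(✓)  1-111(✓)  10-10(✓)  10-11(✓)  100-1  1001-(✓)  101-0  1011-(✓)  11-10(✓)  11-11(✓)  110-0(✓)  1101-(✓)  111-1(✓)  1111-(✓)
size-2^2 implicants → --011(✓)  --111(✓)  -0-11(✓)  -1-10(✓)  -1-11(✓)  -10-0  -101-(✓)  -11-1  -111-(✓)  0--11(✓)  0-1-1  01-1-(✓)  1--10(✓)  1--11(✓)  1-01-(✓)  1-11-(✓)  10-1-(✓)  11-1-(✓)
size-2^3 implicants → ---11  -1-1-  1--1-
Unchecked terms (primes): ---11, -0100, -1-1-, -10-0, -11-1, 0-000, 0-1-1, 00-00, 0010-, 1--1-, 100-1, 101-0
Minterm coverage:
  m0 ⊆ 0-000,00-00
  m3 ⊆ ---11 [E]
  m4 ⊆ -0100,00-00,0010-
  m5 ⊆ 0-1-1,0010-
  m7 ⊆ ---11,0-1-1
  m8 ⊆ -10-0,0-000
  m10 ⊆ -1-1-,-10-0
  m11 ⊆ ---11,-1-1-
  m13 ⊆ -11-1,0-1-1
  m14 ⊆ -1-1- [E]
  m15 ⊆ ---11,-1-1-,-11-1,0-1-1
  m17 ⊆ 100-1 [E]
  m18 ⊆ 1--1- [E]
  m19 ⊆ ---11,1--1-,100-1
  m20 ⊆ -0100,101-0
  m22 ⊆ 1--1-,101-0
  m23 ⊆ ---11,1--1-
  m24 ⊆ -10-0 [E]
  m26 ⊆ -1-1-,-10-0,1--1-
  m27 ⊆ ---11,-1-1-,1--1-
  m29 ⊆ -11-1 [E]
  m30 ⊆ -1-1-,1--1-
  m31 ⊆ ---11,-1-1-,-11-1,1--1-
E = {---11, -1-1-, -10-0, -11-1, 1--1-, 100-1}
Petrick residual → -0100, 0-000, 0-1-1
Cover = de + b'cd'e' + bd + bc'e' + bce + a'c'd'e' + a'ce + ad + ab'c'e  |cover|=9

9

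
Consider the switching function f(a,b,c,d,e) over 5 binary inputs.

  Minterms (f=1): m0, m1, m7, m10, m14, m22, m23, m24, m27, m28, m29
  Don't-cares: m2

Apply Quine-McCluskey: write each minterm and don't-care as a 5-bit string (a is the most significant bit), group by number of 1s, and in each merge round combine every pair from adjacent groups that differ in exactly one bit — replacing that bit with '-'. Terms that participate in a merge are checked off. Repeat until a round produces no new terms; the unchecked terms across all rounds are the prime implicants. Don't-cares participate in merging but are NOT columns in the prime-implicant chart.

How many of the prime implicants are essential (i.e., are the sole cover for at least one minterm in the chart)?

7

Round 0: 00000✓ 00001✓ 00010✓ 00111✓ 01010✓ 01110✓ 10110✓ 10111✓ 11000✓ 11011 11100✓ 11101✓
Round 1: -0111 0-010 000-0 0000- 01-10 1011- 11-00 1110-
PIs = {-0111, 0-010, 000-0, 0000-, 01-10, 1011-, 11-00, 11011, 1110-}
Coverage chart:
  m0: 000-0,0000-
  m1: 0000- ←essential
  m7: -0111 ←essential
  m10: 0-010,01-10
  m14: 01-10 ←essential
  m22: 1011- ←essential
  m23: -0111,1011-
  m24: 11-00 ←essential
  m27: 11011 ←essential
  m28: 11-00,1110-
  m29: 1110- ←essential
Essential: -0111, 0000-, 01-10, 1011-, 11-00, 11011, 1110-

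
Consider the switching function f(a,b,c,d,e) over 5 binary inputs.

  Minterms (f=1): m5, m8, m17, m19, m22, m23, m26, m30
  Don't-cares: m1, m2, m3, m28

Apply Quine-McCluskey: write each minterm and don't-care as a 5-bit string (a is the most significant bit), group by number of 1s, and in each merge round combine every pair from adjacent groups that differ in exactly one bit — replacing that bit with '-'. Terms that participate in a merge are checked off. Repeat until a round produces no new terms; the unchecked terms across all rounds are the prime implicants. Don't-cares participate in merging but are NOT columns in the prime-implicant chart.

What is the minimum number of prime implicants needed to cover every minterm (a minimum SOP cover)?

5

Round 0: 00001✓ 00010✓ 00011✓ 00101✓ 01000 10001✓ 10011✓ 10110✓ 10111✓ 11010✓ 11100✓ 11110✓
Round 1: -0001✓ -0011✓ 00-01 000-1✓ 0001- 1-110 10-11 100-1✓ 1011- 11-10 111-0
Round 2: -00-1
PIs = {-00-1, 00-01, 0001-, 01000, 1-110, 10-11, 1011-, 11-10, 111-0}
Coverage chart:
  m5: 00-01 ←essential
  m8: 01000 ←essential
  m17: -00-1 ←essential
  m19: -00-1,10-11
  m22: 1-110,1011-
  m23: 10-11,1011-
  m26: 11-10 ←essential
  m30: 1-110,11-10,111-0
Essential: -00-1, 00-01, 01000, 11-10
Petrick residual → 1011-
Min cover (5 terms): b'c'e + a'b'd'e + a'bc'd'e' + ab'cd + abde'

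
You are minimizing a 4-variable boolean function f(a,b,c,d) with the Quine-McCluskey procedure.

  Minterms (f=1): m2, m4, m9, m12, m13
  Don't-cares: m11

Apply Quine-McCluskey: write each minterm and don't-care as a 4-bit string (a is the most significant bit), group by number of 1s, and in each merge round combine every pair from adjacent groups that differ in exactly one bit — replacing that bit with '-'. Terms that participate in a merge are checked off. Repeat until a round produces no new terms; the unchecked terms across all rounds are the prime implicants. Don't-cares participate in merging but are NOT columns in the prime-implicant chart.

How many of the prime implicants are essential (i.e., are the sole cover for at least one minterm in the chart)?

Round 0: 0010 0100✓ 1001✓ 1011✓ 1100✓ 1101✓
Round 1: -100 1-01 10-1 110-
PIs = {-100, 0010, 1-01, 10-1, 110-}
Coverage chart:
  m2: 0010 ←essential
  m4: -100 ←essential
  m9: 1-01,10-1
  m12: -100,110-
  m13: 1-01,110-
Essential: -100, 0010

2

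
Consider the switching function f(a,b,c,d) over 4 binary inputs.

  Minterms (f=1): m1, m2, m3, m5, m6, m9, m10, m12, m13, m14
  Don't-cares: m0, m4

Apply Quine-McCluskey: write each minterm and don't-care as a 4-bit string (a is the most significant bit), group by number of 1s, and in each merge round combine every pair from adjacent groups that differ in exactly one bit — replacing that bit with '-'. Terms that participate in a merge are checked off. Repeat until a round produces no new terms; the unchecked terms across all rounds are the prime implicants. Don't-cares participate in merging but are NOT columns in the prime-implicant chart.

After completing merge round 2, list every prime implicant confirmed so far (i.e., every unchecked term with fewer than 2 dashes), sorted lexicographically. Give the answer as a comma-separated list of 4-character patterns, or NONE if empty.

NONE

Round 0: 0000✓ 0001✓ 0010✓ 0011✓ 0100✓ 0101✓ 0110✓ 1001✓ 1010✓ 1100✓ 1101✓ 1110✓
Round 1: -001✓ -010✓ -100✓ -101✓ -110✓ 0-00✓ 0-01✓ 0-10✓ 00-0✓ 00-1✓ 000-✓ 001-✓ 01-0✓ 010-✓ 1-01✓ 1-10✓ 11-0✓ 110-✓
Round 2: --01 --10 -1-0 -10- 0--0 0-0- 00--
PIs = {--01, --10, -1-0, -10-, 0--0, 0-0-, 00--}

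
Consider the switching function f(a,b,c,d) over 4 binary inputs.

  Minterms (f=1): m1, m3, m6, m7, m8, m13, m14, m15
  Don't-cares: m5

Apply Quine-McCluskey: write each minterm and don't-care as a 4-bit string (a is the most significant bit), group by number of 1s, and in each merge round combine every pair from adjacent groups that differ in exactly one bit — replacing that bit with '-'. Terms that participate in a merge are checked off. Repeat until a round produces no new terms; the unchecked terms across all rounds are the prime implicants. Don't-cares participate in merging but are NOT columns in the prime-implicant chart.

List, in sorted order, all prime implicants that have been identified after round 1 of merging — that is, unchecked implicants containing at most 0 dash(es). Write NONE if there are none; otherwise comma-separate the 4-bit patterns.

size-2^0 implicants → 0001(✓)  0011(✓)  0101(✓)  0110(✓)  0111(✓)  1000  1101(✓)  1110(✓)  1111(✓)
size-2^1 implicants → -101(✓)  -110(✓)  -111(✓)  0-01(✓)  0-11(✓)  00-1(✓)  01-1(✓)  011-(✓)  11-1(✓)  111-(✓)
size-2^2 implicants → -1-1  -11-  0--1
Unchecked terms (primes): -1-1, -11-, 0--1, 1000

1000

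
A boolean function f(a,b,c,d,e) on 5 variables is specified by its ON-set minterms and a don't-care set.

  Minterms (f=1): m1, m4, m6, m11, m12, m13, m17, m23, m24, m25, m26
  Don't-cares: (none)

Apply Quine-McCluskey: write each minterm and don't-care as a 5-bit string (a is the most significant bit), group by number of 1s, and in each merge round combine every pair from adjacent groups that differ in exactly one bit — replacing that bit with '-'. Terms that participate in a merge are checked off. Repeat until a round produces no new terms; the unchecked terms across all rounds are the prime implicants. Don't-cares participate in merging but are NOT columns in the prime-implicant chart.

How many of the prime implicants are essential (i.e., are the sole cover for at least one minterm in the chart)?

[col 0] 00001*, 00100*, 00110*, 01011, 01100*, 01101*, 10001*, 10111, 11000*, 11001*, 11010*
[col 1] -0001, 0-100, 001-0, 0110-, 1-001, 110-0, 1100-
Prime implicants: -0001, 0-100, 001-0, 01011, 0110-, 1-001, 10111, 110-0, 1100-
PI chart (minterm → PIs covering it):
  1 | -0001  (sole → essential)
  4 | 0-100,001-0
  6 | 001-0  (sole → essential)
  11 | 01011  (sole → essential)
  12 | 0-100,0110-
  13 | 0110-  (sole → essential)
  17 | -0001,1-001
  23 | 10111  (sole → essential)
  24 | 110-0,1100-
  25 | 1-001,1100-
  26 | 110-0  (sole → essential)
Essential prime implicants: -0001, 001-0, 01011, 0110-, 10111, 110-0

6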